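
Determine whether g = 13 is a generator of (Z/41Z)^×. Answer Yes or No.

Yes

φ(41) = 41 − 1 = 40 = 2^3 · 5.
Test 13^(40/q) mod 41 for each prime factor q of 40:
13^20 ≡ 40 (mod 41)  [q = 2: ≢ 1 ✓]
13^8 ≡ 10 (mod 41)  [q = 5: ≢ 1 ✓]
None equal 1, so ord_41(13) = 40: 13 is a primitive root.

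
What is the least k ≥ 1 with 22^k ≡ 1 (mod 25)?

20

The order of 22 must divide φ(25) = φ(5^2) = 5·(5−1) = 20 = 2^2 · 5.
Divisors of 20: 1, 2, 4, 5, 10, 20.
Compute 22^d (mod 25) for the divisors d until we hit 1:
22^1 ≡ 22
22^2 ≡ 9
22^4 ≡ 6
22^5 ≡ 7
22^10 ≡ 24
22^20 ≡ 1
Hence ord(22) = 20.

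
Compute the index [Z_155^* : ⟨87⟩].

The order of 87 must divide φ(155) = φ(5·31) = (5−1)·(31−1) = 4·30 = 120 = 2^3 · 3 · 5.
Divisors of 120: 1, 2, 3, 4, 5, 6, 8, 10, 12, 15, 20, 24, 30, 40, 60, 120.
Check 87^d mod 155 for each divisor in increasing order:
87^1 ≡ 87 (mod 155)
87^2 ≡ 129 (mod 155)
87^3 ≡ 63 (mod 155)
87^4 ≡ 56 (mod 155)
87^5 ≡ 67 (mod 155)
87^6 ≡ 94 (mod 155)
87^8 ≡ 36 (mod 155)
87^10 ≡ 149 (mod 155)
87^12 ≡ 1 (mod 155) ✓
So ord_155(87) = 12, hence |⟨87⟩| = 12.
The index is φ(155) / ord(87) = 120 / 12 = 10.

10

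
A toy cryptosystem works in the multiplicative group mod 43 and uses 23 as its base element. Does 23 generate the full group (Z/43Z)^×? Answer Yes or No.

No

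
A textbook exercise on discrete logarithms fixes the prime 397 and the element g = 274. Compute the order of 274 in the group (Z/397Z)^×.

132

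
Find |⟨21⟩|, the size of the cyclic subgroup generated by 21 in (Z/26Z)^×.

4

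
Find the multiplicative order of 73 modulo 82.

4

Since 73 ∈ (Z/82Z)^×, its order divides φ(82) = φ(2)·φ(41) = 1·40 = 40 = 2^3 · 5.
Divisors of 40: 1, 2, 4, 5, 8, 10, 20, 40.
Evaluate successive powers at the divisors of 40:
73^1 ≡ 73
73^2 ≡ 81
73^4 ≡ 1
The smallest such exponent is 4, so the order of 73 is 4.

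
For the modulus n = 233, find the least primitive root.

3

φ(233) = 233 − 1 = 232 = 2^3 · 29.
Test candidates g = 2, 3, … against the prime factors q ∈ {2, 29} of φ(233): g is a generator iff g^(232/q) ≢ 1 for every such q.
g = 2: 2^116 ≡ 1 — hits 1, so not a primitive root.
g = 3: 3^116 ≡ 232; 3^8 ≡ 37 — none is 1, so 3 is a primitive root.
So 3 is the smallest generator of (Z/233Z)^×.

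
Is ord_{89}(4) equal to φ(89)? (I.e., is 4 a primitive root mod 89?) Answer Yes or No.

φ(89) = 89 − 1 = 88 = 2^3 · 11.
It suffices to check that the order of 4 is not a proper divisor of 88: compute 4^(88/q) for q ∈ {2, 11}.
4^44 ≡ 1 (mod 89)  [q = 2: ≡ 1 ✗]
4^8 ≡ 32 (mod 89)  [q = 11: ≢ 1 ✓]
4^44 ≡ 1 shows ord(4) | 44, strictly less than φ(89); not a primitive root.

No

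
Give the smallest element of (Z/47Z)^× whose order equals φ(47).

5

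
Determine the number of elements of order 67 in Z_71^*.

0

φ(71) = 71 − 1 = 70 = 2 · 5 · 7.
In a cyclic group of order 70, there are φ(d) elements of order d for each divisor d of 70, and zero for non-divisors.
67 does not divide 70, so no element of (Z/71Z)^× has order 67.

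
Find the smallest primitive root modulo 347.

φ(347) = 347 − 1 = 346 = 2 · 173.
g is a primitive root iff g^(346/q) ≢ 1 (mod 347) for each prime q ∈ {2, 173}.
g = 2: 2^173 ≡ 346; 2^2 ≡ 4 — none is 1, so 2 is a primitive root.
The smallest primitive root modulo 347 is 2.

2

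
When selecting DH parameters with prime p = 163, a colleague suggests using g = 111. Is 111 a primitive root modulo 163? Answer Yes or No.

φ(163) = 163 − 1 = 162 = 2 · 3^4.
It suffices to check that the order of 111 is not a proper divisor of 162: compute 111^(162/q) for q ∈ {2, 3}.
111^81 ≡ 1 (mod 163)  [q = 2: ≡ 1 ✗]
111^54 ≡ 58 (mod 163)  [q = 3: ≢ 1 ✓]
111^81 ≡ 1 shows ord(111) | 81, strictly less than φ(163); not a primitive root.

No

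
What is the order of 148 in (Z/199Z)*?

198

Since 148 ∈ (Z/199Z)^×, its order divides φ(199) = 199 − 1 = 198 = 2 · 3^2 · 11.
Divisors of 198: 1, 2, 3, 6, 9, 11, 18, 22, 33, 66, 99, 198.
Check 148^d mod 199 for each divisor in increasing order:
148^1 ≡ 148
148^2 ≡ 14
148^3 ≡ 82
148^6 ≡ 157
148^9 ≡ 138
148^11 ≡ 141
148^18 ≡ 139
148^22 ≡ 180
148^33 ≡ 107
148^66 ≡ 106
148^99 ≡ 198
148^198 ≡ 1
So ord_199(148) = 198.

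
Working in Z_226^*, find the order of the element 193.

112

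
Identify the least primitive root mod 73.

φ(73) = 73 − 1 = 72 = 2^3 · 3^2.
g is a primitive root iff g^(72/q) ≢ 1 (mod 73) for each prime q ∈ {2, 3}.
g = 2: 2^36 ≡ 1 — hits 1, so not a primitive root.
g = 3: 3^36 ≡ 1 — hits 1, so not a primitive root.
g = 4: 4^36 ≡ 1 — hits 1, so not a primitive root.
g = 5: 5^36 ≡ 72; 5^24 ≡ 8 — none is 1, so 5 is a primitive root.
So 5 is the smallest generator of (Z/73Z)^×.

5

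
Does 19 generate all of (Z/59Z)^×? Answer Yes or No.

No

φ(59) = 59 − 1 = 58 = 2 · 29.
19 is a primitive root mod 59 iff 19^(φ(59)/q) ≢ 1 for every prime q | φ(59), i.e. q ∈ {2, 29}.
19^29 ≡ 1 (mod 59)  [q = 2: ≡ 1 ✗]
19^2 ≡ 7 (mod 59)  [q = 29: ≢ 1 ✓]
Since 19^29 ≡ 1, the order of 19 divides 29 < 58, so 19 is not a primitive root.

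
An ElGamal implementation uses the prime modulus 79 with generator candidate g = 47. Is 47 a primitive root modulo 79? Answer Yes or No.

Yes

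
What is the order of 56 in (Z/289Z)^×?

272

By Lagrange's theorem, ord_289(56) divides φ(289) = φ(17^2) = 17·(17−1) = 272 = 2^4 · 17.
Divisors of 272: 1, 2, 4, 8, 16, 17, 34, 68, 136, 272.
Evaluate successive powers at the divisors of 272:
56^1 ≡ 56 (mod 289)
56^2 ≡ 246 (mod 289)
56^4 ≡ 115 (mod 289)
56^8 ≡ 220 (mod 289)
56^16 ≡ 137 (mod 289)
56^17 ≡ 158 (mod 289)
56^34 ≡ 110 (mod 289)
56^68 ≡ 251 (mod 289)
56^136 ≡ 288 (mod 289)
56^272 ≡ 1 (mod 289) ✓
The smallest such exponent is 272, so the order of 56 is 272.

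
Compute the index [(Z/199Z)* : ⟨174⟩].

3

By Lagrange's theorem, ord_199(174) divides φ(199) = 199 − 1 = 198 = 2 · 3^2 · 11.
Divisors of 198: 1, 2, 3, 6, 9, 11, 18, 22, 33, 66, 99, 198.
Compute 174^d (mod 199) for the divisors d until we hit 1:
174^1 ≡ 174
174^2 ≡ 28
174^3 ≡ 96
174^6 ≡ 62
174^9 ≡ 181
174^11 ≡ 93
174^18 ≡ 125
174^22 ≡ 92
174^33 ≡ 198
174^66 ≡ 1
Thus |⟨174⟩| = ord(174) = 66.
Index = |(Z/199Z)^×| / |⟨174⟩| = 198 / 66 = 3.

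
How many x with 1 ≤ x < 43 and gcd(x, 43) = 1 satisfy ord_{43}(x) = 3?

2

φ(43) = 43 − 1 = 42 = 2 · 3 · 7.
(Z/43Z)^× is cyclic (|G| = 42); a cyclic group of order m has exactly φ(d) elements of each order d | m, and none otherwise.
3 | 42, and φ(3) = 3 − 1 = 2.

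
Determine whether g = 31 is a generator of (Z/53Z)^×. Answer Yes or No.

Yes

φ(53) = 53 − 1 = 52 = 2^2 · 13.
It suffices to check that the order of 31 is not a proper divisor of 52: compute 31^(52/q) for q ∈ {2, 13}.
31^26 ≡ 52 (mod 53)  [q = 2: ≢ 1 ✓]
31^4 ≡ 49 (mod 53)  [q = 13: ≢ 1 ✓]
All checks pass, so 31 has order 52 and is a primitive root modulo 53.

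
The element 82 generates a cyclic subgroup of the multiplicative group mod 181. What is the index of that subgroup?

12

The order of 82 must divide φ(181) = 181 − 1 = 180 = 2^2 · 3^2 · 5.
Divisors of 180: 1, 2, 3, 4, 5, 6, 9, 10, 12, 15, 18, 20, 30, 36, 45, 60, 90, 180.
Test each divisor d:
82^1 ≡ 82 (mod 181)
82^2 ≡ 27 (mod 181)
82^3 ≡ 42 (mod 181)
82^4 ≡ 5 (mod 181)
82^5 ≡ 48 (mod 181)
82^6 ≡ 135 (mod 181)
82^9 ≡ 59 (mod 181)
82^10 ≡ 132 (mod 181)
82^12 ≡ 125 (mod 181)
82^15 ≡ 1 (mod 181) ✓
So ord_181(82) = 15, hence |⟨82⟩| = 15.
The index is φ(181) / ord(82) = 180 / 15 = 12.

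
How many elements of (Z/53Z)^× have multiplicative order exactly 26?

φ(53) = 53 − 1 = 52 = 2^2 · 13.
(Z/53Z)^× is cyclic (|G| = 52); a cyclic group of order m has exactly φ(d) elements of each order d | m, and none otherwise.
26 = 2 · 13 divides 52, and φ(26) = 12.

12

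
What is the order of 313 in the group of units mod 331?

55

By Lagrange's theorem, ord_331(313) divides φ(331) = 331 − 1 = 330 = 2 · 3 · 5 · 11.
Divisors of 330: 1, 2, 3, 5, 6, 10, 11, 15, 22, 30, 33, 55, 66, 110, 165, 330.
Test each divisor d:
313^1 ≡ 313
313^2 ≡ 324
313^3 ≡ 126
313^5 ≡ 111
313^6 ≡ 319
313^10 ≡ 74
313^11 ≡ 323
313^15 ≡ 270
313^22 ≡ 64
313^30 ≡ 80
313^33 ≡ 150
313^55 ≡ 1
So ord_331(313) = 55.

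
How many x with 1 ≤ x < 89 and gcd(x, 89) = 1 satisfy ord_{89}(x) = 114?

0

φ(89) = 89 − 1 = 88 = 2^3 · 11.
(Z/89Z)^× is cyclic (|G| = 88); a cyclic group of order m has exactly φ(d) elements of each order d | m, and none otherwise.
114 does not divide 88, so no element of (Z/89Z)^× has order 114.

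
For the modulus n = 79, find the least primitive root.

3

φ(79) = 79 − 1 = 78 = 2 · 3 · 13.
g is a primitive root iff g^(78/q) ≢ 1 (mod 79) for each prime q ∈ {2, 3, 13}.
g = 2: 2^39 ≡ 1 — hits 1, so not a primitive root.
g = 3: 3^39 ≡ 78; 3^26 ≡ 23; 3^6 ≡ 18 — none is 1, so 3 is a primitive root.
The smallest primitive root modulo 79 is 3.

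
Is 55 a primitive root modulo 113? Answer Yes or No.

φ(113) = 113 − 1 = 112 = 2^4 · 7.
Test 55^(112/q) mod 113 for each prime factor q of 112:
55^56 ≡ 112 (mod 113)  [q = 2: ≢ 1 ✓]
55^16 ≡ 16 (mod 113)  [q = 7: ≢ 1 ✓]
None equal 1, so ord_113(55) = 112: 55 is a primitive root.

Yes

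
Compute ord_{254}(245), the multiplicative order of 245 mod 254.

126

The order of 245 must divide φ(254) = φ(2)·φ(127) = 1·126 = 126 = 2 · 3^2 · 7.
Divisors of 126: 1, 2, 3, 6, 7, 9, 14, 18, 21, 42, 63, 126.
Compute 245^d (mod 254) for the divisors d until we hit 1:
245^1 ≡ 245 (mod 254)
245^2 ≡ 81 (mod 254)
245^3 ≡ 33 (mod 254)
245^6 ≡ 73 (mod 254)
245^7 ≡ 105 (mod 254)
245^9 ≡ 123 (mod 254)
245^14 ≡ 103 (mod 254)
245^18 ≡ 143 (mod 254)
245^21 ≡ 147 (mod 254)
245^42 ≡ 19 (mod 254)
245^63 ≡ 253 (mod 254)
245^126 ≡ 1 (mod 254) ✓
Therefore the multiplicative order of 245 modulo 254 is 126.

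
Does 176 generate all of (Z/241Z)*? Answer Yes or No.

No

φ(241) = 241 − 1 = 240 = 2^4 · 3 · 5.
Test 176^(240/q) mod 241 for each prime factor q of 240:
176^120 ≡ 240 (mod 241)  [q = 2: ≢ 1 ✓]
176^80 ≡ 225 (mod 241)  [q = 3: ≢ 1 ✓]
176^48 ≡ 1 (mod 241)  [q = 5: ≡ 1 ✗]
Since 176^48 ≡ 1, the order of 176 divides 48 < 240, so 176 is not a primitive root.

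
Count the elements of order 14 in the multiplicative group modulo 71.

6

φ(71) = 71 − 1 = 70 = 2 · 5 · 7.
In a cyclic group of order 70, there are φ(d) elements of order d for each divisor d of 70, and zero for non-divisors.
14 = 2 · 7 divides 70, and φ(14) = 6.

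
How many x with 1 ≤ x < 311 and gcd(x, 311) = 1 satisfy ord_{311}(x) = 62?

30

φ(311) = 311 − 1 = 310 = 2 · 5 · 31.
(Z/311Z)^× is cyclic (|G| = 310); a cyclic group of order m has exactly φ(d) elements of each order d | m, and none otherwise.
62 = 2 · 31 divides 310, and φ(62) = 30.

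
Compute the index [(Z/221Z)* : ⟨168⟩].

Since 168 ∈ (Z/221Z)^×, its order divides φ(221) = φ(13·17) = (13−1)·(17−1) = 12·16 = 192 = 2^6 · 3.
Divisors of 192: 1, 2, 3, 4, 6, 8, 12, 16, 24, 32, 48, 64, 96, 192.
Check 168^d mod 221 for each divisor in increasing order:
168^1 ≡ 168 (mod 221)
168^2 ≡ 157 (mod 221)
168^3 ≡ 77 (mod 221)
168^4 ≡ 118 (mod 221)
168^6 ≡ 183 (mod 221)
168^8 ≡ 1 (mod 221) ✓
Thus |⟨168⟩| = ord(168) = 8.
The index is φ(221) / ord(168) = 192 / 8 = 24.

24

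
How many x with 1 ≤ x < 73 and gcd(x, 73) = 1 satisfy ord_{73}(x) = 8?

4

φ(73) = 73 − 1 = 72 = 2^3 · 3^2.
(Z/73Z)^× is cyclic (|G| = 72); a cyclic group of order m has exactly φ(d) elements of each order d | m, and none otherwise.
8 = 2^3 divides 72, and φ(8) = 4.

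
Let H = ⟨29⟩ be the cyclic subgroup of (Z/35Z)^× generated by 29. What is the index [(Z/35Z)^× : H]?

By Lagrange's theorem, ord_35(29) divides φ(35) = φ(5·7) = (5−1)·(7−1) = 4·6 = 24 = 2^3 · 3.
Divisors of 24: 1, 2, 3, 4, 6, 8, 12, 24.
Evaluate successive powers at the divisors of 24:
29^1 ≡ 29 (mod 35)
29^2 ≡ 1 (mod 35) ✓
Thus |⟨29⟩| = ord(29) = 2.
[(Z/35Z)^× : ⟨29⟩] = 24/2 = 12.

12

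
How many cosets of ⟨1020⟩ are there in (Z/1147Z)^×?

12

The order of 1020 must divide φ(1147) = φ(31·37) = (31−1)·(37−1) = 30·36 = 1080 = 2^3 · 3^3 · 5.
Divisors of 1080: 1, 2, 3, 4, 5, 6, 8, 9, 10, 12, 15, 18, 20, 24, 27, 30, 36, 40, 45, 54, 60, 72, 90, 108, 120, 135, 180, 216, 270, 360, 540, 1080.
Compute 1020^d (mod 1147) for the divisors d until we hit 1:
1020^1 ≡ 1020 (mod 1147)
1020^2 ≡ 71 (mod 1147)
1020^3 ≡ 159 (mod 1147)
1020^4 ≡ 453 (mod 1147)
1020^5 ≡ 966 (mod 1147)
1020^6 ≡ 47 (mod 1147)
1020^8 ≡ 1043 (mod 1147)
1020^9 ≡ 591 (mod 1147)
1020^10 ≡ 645 (mod 1147)
1020^12 ≡ 1062 (mod 1147)
1020^15 ≡ 249 (mod 1147)
1020^18 ≡ 593 (mod 1147)
1020^20 ≡ 811 (mod 1147)
1020^24 ≡ 343 (mod 1147)
1020^27 ≡ 628 (mod 1147)
1020^30 ≡ 63 (mod 1147)
1020^36 ≡ 667 (mod 1147)
1020^40 ≡ 490 (mod 1147)
1020^45 ≡ 776 (mod 1147)
1020^54 ≡ 963 (mod 1147)
1020^60 ≡ 528 (mod 1147)
1020^72 ≡ 1000 (mod 1147)
1020^90 ≡ 1 (mod 1147) ✓
Thus |⟨1020⟩| = ord(1020) = 90.
[(Z/1147Z)^× : ⟨1020⟩] = 1080/90 = 12.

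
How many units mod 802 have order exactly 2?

φ(802) = φ(2)·φ(401) = 1·400 = 400 = 2^4 · 5^2.
(Z/802Z)^× is cyclic (|G| = 400); a cyclic group of order m has exactly φ(d) elements of each order d | m, and none otherwise.
2 | 400, and φ(2) = 2 − 1 = 1.

1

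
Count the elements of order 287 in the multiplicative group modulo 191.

0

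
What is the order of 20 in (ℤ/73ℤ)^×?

72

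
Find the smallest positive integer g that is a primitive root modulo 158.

φ(158) = φ(2)·φ(79) = 1·78 = 78 = 2 · 3 · 13.
Test candidates g = 2, 3, … against the prime factors q ∈ {2, 3, 13} of φ(158): g is a generator iff g^(78/q) ≢ 1 for every such q.
g = 2: gcd(2, 158) = 2 > 1, not a unit — skip.
g = 3: 3^39 ≡ 157; 3^26 ≡ 23; 3^6 ≡ 97 — none is 1, so 3 is a primitive root.
Hence the least primitive root of 158 is 3.

3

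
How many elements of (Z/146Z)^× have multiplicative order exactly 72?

φ(146) = φ(2)·φ(73) = 1·72 = 72 = 2^3 · 3^2.
Since (Z/146Z)^× is cyclic of order 72, the number of elements of order d is φ(d) when d | 72 and 0 otherwise.
72 = 2^3 · 3^2 divides 72, and φ(72) = 24.

24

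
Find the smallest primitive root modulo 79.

φ(79) = 79 − 1 = 78 = 2 · 3 · 13.
g is a primitive root iff g^(78/q) ≢ 1 (mod 79) for each prime q ∈ {2, 3, 13}.
g = 2: 2^39 ≡ 1 — hits 1, so not a primitive root.
g = 3: 3^39 ≡ 78; 3^26 ≡ 23; 3^6 ≡ 18 — none is 1, so 3 is a primitive root.
The smallest primitive root modulo 79 is 3.

3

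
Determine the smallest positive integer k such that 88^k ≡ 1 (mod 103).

102

By Lagrange's theorem, ord_103(88) divides φ(103) = 103 − 1 = 102 = 2 · 3 · 17.
Divisors of 102: 1, 2, 3, 6, 17, 34, 51, 102.
Check 88^d mod 103 for each divisor in increasing order:
88^1 ≡ 88
88^2 ≡ 19
88^3 ≡ 24
88^6 ≡ 61
88^17 ≡ 57
88^34 ≡ 56
88^51 ≡ 102
88^102 ≡ 1
The smallest such exponent is 102, so the order of 88 is 102.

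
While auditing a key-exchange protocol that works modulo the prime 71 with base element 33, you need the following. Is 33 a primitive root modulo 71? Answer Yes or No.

Yes

φ(71) = 71 − 1 = 70 = 2 · 5 · 7.
Test 33^(70/q) mod 71 for each prime factor q of 70:
33^35 ≡ 70 (mod 71)  [q = 2: ≢ 1 ✓]
33^14 ≡ 5 (mod 71)  [q = 5: ≢ 1 ✓]
33^10 ≡ 45 (mod 71)  [q = 7: ≢ 1 ✓]
Every test exponent gives a nontrivial residue, hence 33 generates the full group.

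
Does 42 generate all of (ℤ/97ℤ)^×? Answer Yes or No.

φ(97) = 97 − 1 = 96 = 2^5 · 3.
Test 42^(96/q) mod 97 for each prime factor q of 96:
42^48 ≡ 96 (mod 97)  [q = 2: ≢ 1 ✓]
42^32 ≡ 1 (mod 97)  [q = 3: ≡ 1 ✗]
Since 42^32 ≡ 1, the order of 42 divides 32 < 96, so 42 is not a primitive root.

No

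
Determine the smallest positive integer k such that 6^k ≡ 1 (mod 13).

12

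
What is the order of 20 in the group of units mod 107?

106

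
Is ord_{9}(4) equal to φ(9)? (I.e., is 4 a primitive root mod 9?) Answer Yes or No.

φ(9) = φ(3^2) = 3·(3−1) = 6 = 2 · 3.
Test 4^(6/q) mod 9 for each prime factor q of 6:
4^3 ≡ 1 (mod 9)  [q = 2: ≡ 1 ✗]
4^2 ≡ 7 (mod 9)  [q = 3: ≢ 1 ✓]
Since 4^3 ≡ 1, the order of 4 divides 3 < 6, so 4 is not a primitive root.

No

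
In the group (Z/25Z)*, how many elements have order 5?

4

φ(25) = φ(5^2) = 5·(5−1) = 20 = 2^2 · 5.
(Z/25Z)^× is cyclic (|G| = 20); a cyclic group of order m has exactly φ(d) elements of each order d | m, and none otherwise.
5 | 20, and φ(5) = 5 − 1 = 4.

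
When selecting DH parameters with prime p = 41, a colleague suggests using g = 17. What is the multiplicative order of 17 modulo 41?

40

ord(17) | φ(41) = 41 − 1 = 40 = 2^3 · 5.
Divisors of 40: 1, 2, 4, 5, 8, 10, 20, 40.
Compute 17^d (mod 41) for the divisors d until we hit 1:
17^1 ≡ 17
17^2 ≡ 2
17^4 ≡ 4
17^5 ≡ 27
17^8 ≡ 16
17^10 ≡ 32
17^20 ≡ 40
17^40 ≡ 1
The smallest such exponent is 40, so the order of 17 is 40.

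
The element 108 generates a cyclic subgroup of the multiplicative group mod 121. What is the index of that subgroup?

The order of 108 must divide φ(121) = φ(11^2) = 11·(11−1) = 110 = 2 · 5 · 11.
Divisors of 110: 1, 2, 5, 10, 11, 22, 55, 110.
Test each divisor d:
108^1 ≡ 108 (mod 121)
108^2 ≡ 48 (mod 121)
108^5 ≡ 56 (mod 121)
108^10 ≡ 111 (mod 121)
108^11 ≡ 9 (mod 121)
108^22 ≡ 81 (mod 121)
108^55 ≡ 1 (mod 121) ✓
So ord_121(108) = 55, hence |⟨108⟩| = 55.
The index is φ(121) / ord(108) = 110 / 55 = 2.

2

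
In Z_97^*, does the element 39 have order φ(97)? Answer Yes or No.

Yes

φ(97) = 97 − 1 = 96 = 2^5 · 3.
Test 39^(96/q) mod 97 for each prime factor q of 96:
39^48 ≡ 96 (mod 97)  [q = 2: ≢ 1 ✓]
39^32 ≡ 61 (mod 97)  [q = 3: ≢ 1 ✓]
None equal 1, so ord_97(39) = 96: 39 is a primitive root.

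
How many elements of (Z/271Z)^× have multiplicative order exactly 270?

φ(271) = 271 − 1 = 270 = 2 · 3^3 · 5.
Since (Z/271Z)^× is cyclic of order 270, the number of elements of order d is φ(d) when d | 270 and 0 otherwise.
270 = 2 · 3^3 · 5 divides 270, and φ(270) = 72.

72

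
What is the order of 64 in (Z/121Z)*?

ord(64) | φ(121) = φ(11^2) = 11·(11−1) = 110 = 2 · 5 · 11.
Divisors of 110: 1, 2, 5, 10, 11, 22, 55, 110.
Test each divisor d:
64^1 ≡ 64 (mod 121)
64^2 ≡ 103 (mod 121)
64^5 ≡ 45 (mod 121)
64^10 ≡ 89 (mod 121)
64^11 ≡ 9 (mod 121)
64^22 ≡ 81 (mod 121)
64^55 ≡ 1 (mod 121) ✓
So ord_121(64) = 55.

55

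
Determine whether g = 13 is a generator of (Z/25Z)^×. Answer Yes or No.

Yes

φ(25) = φ(5^2) = 5·(5−1) = 20 = 2^2 · 5.
An element g generates (Z/25Z)^× iff g^(20/q) ≢ 1 (mod 25) for each prime q ∈ {2, 5}.
13^10 ≡ 24 (mod 25)  [q = 2: ≢ 1 ✓]
13^4 ≡ 11 (mod 25)  [q = 5: ≢ 1 ✓]
All checks pass, so 13 has order 20 and is a primitive root modulo 25.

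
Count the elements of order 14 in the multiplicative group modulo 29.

6

φ(29) = 29 − 1 = 28 = 2^2 · 7.
(Z/29Z)^× is cyclic (|G| = 28); a cyclic group of order m has exactly φ(d) elements of each order d | m, and none otherwise.
14 = 2 · 7 divides 28, and φ(14) = 6.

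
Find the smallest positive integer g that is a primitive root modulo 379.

2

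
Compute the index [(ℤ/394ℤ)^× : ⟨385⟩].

4

ord(385) | φ(394) = φ(2)·φ(197) = 1·196 = 196 = 2^2 · 7^2.
Divisors of 196: 1, 2, 4, 7, 14, 28, 49, 98, 196.
Check 385^d mod 394 for each divisor in increasing order:
385^1 ≡ 385 (mod 394)
385^2 ≡ 81 (mod 394)
385^4 ≡ 257 (mod 394)
385^7 ≡ 191 (mod 394)
385^14 ≡ 233 (mod 394)
385^28 ≡ 311 (mod 394)
385^49 ≡ 1 (mod 394) ✓
The order of 385 is 49, so the subgroup it generates has 49 elements.
[(Z/394Z)^× : ⟨385⟩] = 196/49 = 4.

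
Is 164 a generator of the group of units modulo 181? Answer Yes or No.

φ(181) = 181 − 1 = 180 = 2^2 · 3^2 · 5.
164 is a primitive root mod 181 iff 164^(φ(181)/q) ≢ 1 for every prime q | φ(181), i.e. q ∈ {2, 3, 5}.
164^90 ≡ 180 (mod 181)  [q = 2: ≢ 1 ✓]
164^60 ≡ 48 (mod 181)  [q = 3: ≢ 1 ✓]
164^36 ≡ 1 (mod 181)  [q = 5: ≡ 1 ✗]
The check at q = 5 fails, so 164 generates a proper subgroup.

No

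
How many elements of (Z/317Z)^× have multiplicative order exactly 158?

78

φ(317) = 317 − 1 = 316 = 2^2 · 79.
(Z/317Z)^× is cyclic (|G| = 316); a cyclic group of order m has exactly φ(d) elements of each order d | m, and none otherwise.
158 = 2 · 79 divides 316, and φ(158) = 78.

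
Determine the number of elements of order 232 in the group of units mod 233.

φ(233) = 233 − 1 = 232 = 2^3 · 29.
(Z/233Z)^× is cyclic (|G| = 232); a cyclic group of order m has exactly φ(d) elements of each order d | m, and none otherwise.
232 = 2^3 · 29 divides 232, and φ(232) = 112.

112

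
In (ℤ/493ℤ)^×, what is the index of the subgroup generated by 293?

16

By Lagrange's theorem, ord_493(293) divides φ(493) = φ(17·29) = (17−1)·(29−1) = 16·28 = 448 = 2^6 · 7.
Divisors of 448: 1, 2, 4, 7, 8, 14, 16, 28, 32, 56, 64, 112, 224, 448.
Check 293^d mod 493 for each divisor in increasing order:
293^1 ≡ 293
293^2 ≡ 67
293^4 ≡ 52
293^7 ≡ 302
293^8 ≡ 239
293^14 ≡ 492
293^16 ≡ 426
293^28 ≡ 1
Thus |⟨293⟩| = ord(293) = 28.
The index is φ(493) / ord(293) = 448 / 28 = 16.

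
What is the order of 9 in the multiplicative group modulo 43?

21

Since 9 ∈ (Z/43Z)^×, its order divides φ(43) = 43 − 1 = 42 = 2 · 3 · 7.
Divisors of 42: 1, 2, 3, 6, 7, 14, 21, 42.
Check 9^d mod 43 for each divisor in increasing order:
9^1 ≡ 9 (mod 43)
9^2 ≡ 38 (mod 43)
9^3 ≡ 41 (mod 43)
9^6 ≡ 4 (mod 43)
9^7 ≡ 36 (mod 43)
9^14 ≡ 6 (mod 43)
9^21 ≡ 1 (mod 43) ✓
The smallest such exponent is 21, so the order of 9 is 21.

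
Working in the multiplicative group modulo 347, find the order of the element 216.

346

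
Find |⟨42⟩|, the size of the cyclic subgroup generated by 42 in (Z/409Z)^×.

The order of 42 must divide φ(409) = 409 − 1 = 408 = 2^3 · 3 · 17.
Divisors of 408: 1, 2, 3, 4, 6, 8, 12, 17, 24, 34, 51, 68, 102, 136, 204, 408.
Evaluate successive powers at the divisors of 408:
42^1 ≡ 42
42^2 ≡ 128
42^3 ≡ 59
42^4 ≡ 24
42^6 ≡ 209
42^8 ≡ 167
42^12 ≡ 327
42^17 ≡ 371
42^24 ≡ 180
42^34 ≡ 217
42^51 ≡ 343
42^68 ≡ 54
42^102 ≡ 266
42^136 ≡ 53
42^204 ≡ 408
42^408 ≡ 1
Hence ord(42) = 408.

408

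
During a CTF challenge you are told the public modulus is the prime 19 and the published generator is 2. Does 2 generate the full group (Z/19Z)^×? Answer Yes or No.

Yes

φ(19) = 19 − 1 = 18 = 2 · 3^2.
An element g generates (Z/19Z)^× iff g^(18/q) ≢ 1 (mod 19) for each prime q ∈ {2, 3}.
2^9 ≡ 18 (mod 19)  [q = 2: ≢ 1 ✓]
2^6 ≡ 7 (mod 19)  [q = 3: ≢ 1 ✓]
All checks pass, so 2 has order 18 and is a primitive root modulo 19.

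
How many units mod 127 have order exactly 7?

φ(127) = 127 − 1 = 126 = 2 · 3^2 · 7.
Since (Z/127Z)^× is cyclic of order 126, the number of elements of order d is φ(d) when d | 126 and 0 otherwise.
7 | 126, and φ(7) = 7 − 1 = 6.

6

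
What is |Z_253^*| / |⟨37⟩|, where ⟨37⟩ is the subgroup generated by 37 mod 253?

2

Since 37 ∈ (Z/253Z)^×, its order divides φ(253) = φ(11·23) = (11−1)·(23−1) = 10·22 = 220 = 2^2 · 5 · 11.
Divisors of 220: 1, 2, 4, 5, 10, 11, 20, 22, 44, 55, 110, 220.
Test each divisor d:
37^1 ≡ 37 (mod 253)
37^2 ≡ 104 (mod 253)
37^4 ≡ 190 (mod 253)
37^5 ≡ 199 (mod 253)
37^10 ≡ 133 (mod 253)
37^11 ≡ 114 (mod 253)
37^20 ≡ 232 (mod 253)
37^22 ≡ 93 (mod 253)
37^44 ≡ 47 (mod 253)
37^55 ≡ 45 (mod 253)
37^110 ≡ 1 (mod 253) ✓
The order of 37 is 110, so the subgroup it generates has 110 elements.
The index is φ(253) / ord(37) = 220 / 110 = 2.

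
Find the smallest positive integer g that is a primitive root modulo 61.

φ(61) = 61 − 1 = 60 = 2^2 · 3 · 5.
Test candidates g = 2, 3, … against the prime factors q ∈ {2, 3, 5} of φ(61): g is a generator iff g^(60/q) ≢ 1 for every such q.
g = 2: 2^30 ≡ 60; 2^20 ≡ 47; 2^12 ≡ 9 — none is 1, so 2 is a primitive root.
The smallest primitive root modulo 61 is 2.

2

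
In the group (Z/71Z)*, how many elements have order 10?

4

φ(71) = 71 − 1 = 70 = 2 · 5 · 7.
(Z/71Z)^× is cyclic (|G| = 70); a cyclic group of order m has exactly φ(d) elements of each order d | m, and none otherwise.
10 = 2 · 5 divides 70, and φ(10) = 4.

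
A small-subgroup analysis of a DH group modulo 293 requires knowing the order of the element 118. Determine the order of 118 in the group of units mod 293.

292

ord(118) | φ(293) = 293 − 1 = 292 = 2^2 · 73.
Divisors of 292: 1, 2, 4, 73, 146, 292.
Test each divisor d:
118^1 ≡ 118 (mod 293)
118^2 ≡ 153 (mod 293)
118^4 ≡ 262 (mod 293)
118^73 ≡ 138 (mod 293)
118^146 ≡ 292 (mod 293)
118^292 ≡ 1 (mod 293) ✓
Hence ord(118) = 292.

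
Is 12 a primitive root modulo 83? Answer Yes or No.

No

φ(83) = 83 − 1 = 82 = 2 · 41.
An element g generates (Z/83Z)^× iff g^(82/q) ≢ 1 (mod 83) for each prime q ∈ {2, 41}.
12^41 ≡ 1 (mod 83)  [q = 2: ≡ 1 ✗]
12^2 ≡ 61 (mod 83)  [q = 41: ≢ 1 ✓]
Since 12^41 ≡ 1, the order of 12 divides 41 < 82, so 12 is not a primitive root.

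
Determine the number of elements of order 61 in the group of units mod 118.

0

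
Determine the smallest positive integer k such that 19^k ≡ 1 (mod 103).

51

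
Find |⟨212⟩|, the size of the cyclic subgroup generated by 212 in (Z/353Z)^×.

The order of 212 must divide φ(353) = 353 − 1 = 352 = 2^5 · 11.
Divisors of 352: 1, 2, 4, 8, 11, 16, 22, 32, 44, 88, 176, 352.
Evaluate successive powers at the divisors of 352:
212^1 ≡ 212
212^2 ≡ 113
212^4 ≡ 61
212^8 ≡ 191
212^11 ≡ 10
212^16 ≡ 122
212^22 ≡ 100
212^32 ≡ 58
212^44 ≡ 116
212^88 ≡ 42
212^176 ≡ 352
212^352 ≡ 1
So ord_353(212) = 352.

352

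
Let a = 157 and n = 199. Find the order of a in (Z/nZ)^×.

33

The order of 157 must divide φ(199) = 199 − 1 = 198 = 2 · 3^2 · 11.
Divisors of 198: 1, 2, 3, 6, 9, 11, 18, 22, 33, 66, 99, 198.
Test each divisor d:
157^1 ≡ 157
157^2 ≡ 172
157^3 ≡ 139
157^6 ≡ 18
157^9 ≡ 114
157^11 ≡ 106
157^18 ≡ 61
157^22 ≡ 92
157^33 ≡ 1
The smallest such exponent is 33, so the order of 157 is 33.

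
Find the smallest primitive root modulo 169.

φ(169) = φ(13^2) = 13·(13−1) = 156 = 2^2 · 3 · 13.
g is a primitive root iff g^(156/q) ≢ 1 (mod 169) for each prime q ∈ {2, 3, 13}.
g = 2: 2^78 ≡ 168; 2^52 ≡ 146; 2^12 ≡ 40 — none is 1, so 2 is a primitive root.
The smallest primitive root modulo 169 is 2.

2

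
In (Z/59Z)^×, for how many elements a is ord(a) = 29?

28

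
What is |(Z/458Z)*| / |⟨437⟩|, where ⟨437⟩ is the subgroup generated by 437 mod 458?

3

Since 437 ∈ (Z/458Z)^×, its order divides φ(458) = φ(2)·φ(229) = 1·228 = 228 = 2^2 · 3 · 19.
Divisors of 228: 1, 2, 3, 4, 6, 12, 19, 38, 57, 76, 114, 228.
Compute 437^d (mod 458) for the divisors d until we hit 1:
437^1 ≡ 437 (mod 458)
437^2 ≡ 441 (mod 458)
437^3 ≡ 357 (mod 458)
437^4 ≡ 289 (mod 458)
437^6 ≡ 125 (mod 458)
437^12 ≡ 53 (mod 458)
437^19 ≡ 107 (mod 458)
437^38 ≡ 457 (mod 458)
437^57 ≡ 351 (mod 458)
437^76 ≡ 1 (mod 458) ✓
The order of 437 is 76, so the subgroup it generates has 76 elements.
The index is φ(458) / ord(437) = 228 / 76 = 3.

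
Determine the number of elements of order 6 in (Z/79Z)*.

2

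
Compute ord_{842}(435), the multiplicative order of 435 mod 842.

420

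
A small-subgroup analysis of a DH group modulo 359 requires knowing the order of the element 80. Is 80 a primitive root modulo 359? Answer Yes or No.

No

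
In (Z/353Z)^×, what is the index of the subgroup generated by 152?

Since 152 ∈ (Z/353Z)^×, its order divides φ(353) = 353 − 1 = 352 = 2^5 · 11.
Divisors of 352: 1, 2, 4, 8, 11, 16, 22, 32, 44, 88, 176, 352.
Test each divisor d:
152^1 ≡ 152 (mod 353)
152^2 ≡ 159 (mod 353)
152^4 ≡ 218 (mod 353)
152^8 ≡ 222 (mod 353)
152^11 ≡ 49 (mod 353)
152^16 ≡ 217 (mod 353)
152^22 ≡ 283 (mod 353)
152^32 ≡ 140 (mod 353)
152^44 ≡ 311 (mod 353)
152^88 ≡ 352 (mod 353)
152^176 ≡ 1 (mod 353) ✓
So ord_353(152) = 176, hence |⟨152⟩| = 176.
The index is φ(353) / ord(152) = 352 / 176 = 2.

2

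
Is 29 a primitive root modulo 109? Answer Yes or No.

No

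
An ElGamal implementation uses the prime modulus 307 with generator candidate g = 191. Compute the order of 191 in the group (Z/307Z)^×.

The order of 191 must divide φ(307) = 307 − 1 = 306 = 2 · 3^2 · 17.
Divisors of 306: 1, 2, 3, 6, 9, 17, 18, 34, 51, 102, 153, 306.
Compute 191^d (mod 307) for the divisors d until we hit 1:
191^1 ≡ 191 (mod 307)
191^2 ≡ 255 (mod 307)
191^3 ≡ 199 (mod 307)
191^6 ≡ 305 (mod 307)
191^9 ≡ 216 (mod 307)
191^17 ≡ 53 (mod 307)
191^18 ≡ 299 (mod 307)
191^34 ≡ 46 (mod 307)
191^51 ≡ 289 (mod 307)
191^102 ≡ 17 (mod 307)
191^153 ≡ 1 (mod 307) ✓
Therefore the multiplicative order of 191 modulo 307 is 153.

153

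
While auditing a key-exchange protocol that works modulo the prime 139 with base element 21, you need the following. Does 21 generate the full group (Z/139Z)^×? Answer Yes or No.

Yes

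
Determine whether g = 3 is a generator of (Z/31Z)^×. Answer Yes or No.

φ(31) = 31 − 1 = 30 = 2 · 3 · 5.
It suffices to check that the order of 3 is not a proper divisor of 30: compute 3^(30/q) for q ∈ {2, 3, 5}.
3^15 ≡ 30 (mod 31)  [q = 2: ≢ 1 ✓]
3^10 ≡ 25 (mod 31)  [q = 3: ≢ 1 ✓]
3^6 ≡ 16 (mod 31)  [q = 5: ≢ 1 ✓]
All checks pass, so 3 has order 30 and is a primitive root modulo 31.

Yes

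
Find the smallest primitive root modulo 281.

φ(281) = 281 − 1 = 280 = 2^3 · 5 · 7.
g is a primitive root iff g^(280/q) ≢ 1 (mod 281) for each prime q ∈ {2, 5, 7}.
g = 2: 2^140 ≡ 1 — hits 1, so not a primitive root.
g = 3: 3^140 ≡ 280; 3^56 ≡ 86; 3^40 ≡ 249 — none is 1, so 3 is a primitive root.
The smallest primitive root modulo 281 is 3.

3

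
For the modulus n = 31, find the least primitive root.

3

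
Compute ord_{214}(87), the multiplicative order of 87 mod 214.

53

The order of 87 must divide φ(214) = φ(2)·φ(107) = 1·106 = 106 = 2 · 53.
Divisors of 106: 1, 2, 53, 106.
Evaluate successive powers at the divisors of 106:
87^1 ≡ 87 (mod 214)
87^2 ≡ 79 (mod 214)
87^53 ≡ 1 (mod 214) ✓
So ord_214(87) = 53.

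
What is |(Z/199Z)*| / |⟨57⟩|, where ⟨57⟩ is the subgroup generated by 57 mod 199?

2

By Lagrange's theorem, ord_199(57) divides φ(199) = 199 − 1 = 198 = 2 · 3^2 · 11.
Divisors of 198: 1, 2, 3, 6, 9, 11, 18, 22, 33, 66, 99, 198.
Test each divisor d:
57^1 ≡ 57 (mod 199)
57^2 ≡ 65 (mod 199)
57^3 ≡ 123 (mod 199)
57^6 ≡ 5 (mod 199)
57^9 ≡ 18 (mod 199)
57^11 ≡ 175 (mod 199)
57^18 ≡ 125 (mod 199)
57^22 ≡ 178 (mod 199)
57^33 ≡ 106 (mod 199)
57^66 ≡ 92 (mod 199)
57^99 ≡ 1 (mod 199) ✓
The order of 57 is 99, so the subgroup it generates has 99 elements.
[(Z/199Z)^× : ⟨57⟩] = 198/99 = 2.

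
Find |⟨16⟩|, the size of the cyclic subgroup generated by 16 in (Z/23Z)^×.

11

By Lagrange's theorem, ord_23(16) divides φ(23) = 23 − 1 = 22 = 2 · 11.
Divisors of 22: 1, 2, 11, 22.
Test each divisor d:
16^1 ≡ 16 (mod 23)
16^2 ≡ 3 (mod 23)
16^11 ≡ 1 (mod 23) ✓
The smallest such exponent is 11, so the order of 16 is 11.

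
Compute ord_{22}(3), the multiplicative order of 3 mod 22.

5

By Lagrange's theorem, ord_22(3) divides φ(22) = φ(2)·φ(11) = 1·10 = 10 = 2 · 5.
Divisors of 10: 1, 2, 5, 10.
Test each divisor d:
3^1 ≡ 3
3^2 ≡ 9
3^5 ≡ 1
The smallest such exponent is 5, so the order of 3 is 5.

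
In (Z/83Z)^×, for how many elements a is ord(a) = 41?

40

φ(83) = 83 − 1 = 82 = 2 · 41.
In a cyclic group of order 82, there are φ(d) elements of order d for each divisor d of 82, and zero for non-divisors.
41 | 82, and φ(41) = 41 − 1 = 40.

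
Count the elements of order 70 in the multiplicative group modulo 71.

24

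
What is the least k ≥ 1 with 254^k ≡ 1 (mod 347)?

346

The order of 254 must divide φ(347) = 347 − 1 = 346 = 2 · 173.
Divisors of 346: 1, 2, 173, 346.
Test each divisor d:
254^1 ≡ 254
254^2 ≡ 321
254^173 ≡ 346
254^346 ≡ 1
So ord_347(254) = 346.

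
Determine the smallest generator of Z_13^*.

2

φ(13) = 13 − 1 = 12 = 2^2 · 3.
g is a primitive root iff g^(12/q) ≢ 1 (mod 13) for each prime q ∈ {2, 3}.
g = 2: 2^6 ≡ 12; 2^4 ≡ 3 — none is 1, so 2 is a primitive root.
So 2 is the smallest generator of (Z/13Z)^×.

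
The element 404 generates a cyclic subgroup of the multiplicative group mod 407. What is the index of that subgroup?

ord(404) | φ(407) = φ(11·37) = (11−1)·(37−1) = 10·36 = 360 = 2^3 · 3^2 · 5.
Divisors of 360: 1, 2, 3, 4, 5, 6, 8, 9, 10, 12, 15, 18, 20, 24, 30, 36, 40, 45, 60, 72, 90, 120, 180, 360.
Evaluate successive powers at the divisors of 360:
404^1 ≡ 404 (mod 407)
404^2 ≡ 9 (mod 407)
404^3 ≡ 380 (mod 407)
404^4 ≡ 81 (mod 407)
404^5 ≡ 164 (mod 407)
404^6 ≡ 322 (mod 407)
404^8 ≡ 49 (mod 407)
404^9 ≡ 260 (mod 407)
404^10 ≡ 34 (mod 407)
404^12 ≡ 306 (mod 407)
404^15 ≡ 285 (mod 407)
404^18 ≡ 38 (mod 407)
404^20 ≡ 342 (mod 407)
404^24 ≡ 26 (mod 407)
404^30 ≡ 232 (mod 407)
404^36 ≡ 223 (mod 407)
404^40 ≡ 155 (mod 407)
404^45 ≡ 186 (mod 407)
404^60 ≡ 100 (mod 407)
404^72 ≡ 75 (mod 407)
404^90 ≡ 1 (mod 407) ✓
Thus |⟨404⟩| = ord(404) = 90.
The index is φ(407) / ord(404) = 360 / 90 = 4.

4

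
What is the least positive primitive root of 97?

5

φ(97) = 97 − 1 = 96 = 2^5 · 3.
Test candidates g = 2, 3, … against the prime factors q ∈ {2, 3} of φ(97): g is a generator iff g^(96/q) ≢ 1 for every such q.
g = 2: 2^48 ≡ 1 — hits 1, so not a primitive root.
g = 3: 3^48 ≡ 1 — hits 1, so not a primitive root.
g = 4: 4^48 ≡ 1 — hits 1, so not a primitive root.
g = 5: 5^48 ≡ 96; 5^32 ≡ 35 — none is 1, so 5 is a primitive root.
Hence the least primitive root of 97 is 5.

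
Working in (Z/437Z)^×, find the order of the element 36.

Since 36 ∈ (Z/437Z)^×, its order divides φ(437) = φ(19·23) = (19−1)·(23−1) = 18·22 = 396 = 2^2 · 3^2 · 11.
Divisors of 396: 1, 2, 3, 4, 6, 9, 11, 12, 18, 22, 33, 36, 44, 66, 99, 132, 198, 396.
Test each divisor d:
36^1 ≡ 36 (mod 437)
36^2 ≡ 422 (mod 437)
36^3 ≡ 334 (mod 437)
36^4 ≡ 225 (mod 437)
36^6 ≡ 121 (mod 437)
36^9 ≡ 210 (mod 437)
36^11 ≡ 346 (mod 437)
36^12 ≡ 220 (mod 437)
36^18 ≡ 400 (mod 437)
36^22 ≡ 415 (mod 437)
36^33 ≡ 254 (mod 437)
36^36 ≡ 58 (mod 437)
36^44 ≡ 47 (mod 437)
36^66 ≡ 277 (mod 437)
36^99 ≡ 1 (mod 437) ✓
So ord_437(36) = 99.

99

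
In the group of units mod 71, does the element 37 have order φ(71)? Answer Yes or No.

No

φ(71) = 71 − 1 = 70 = 2 · 5 · 7.
An element g generates (Z/71Z)^× iff g^(70/q) ≢ 1 (mod 71) for each prime q ∈ {2, 5, 7}.
37^35 ≡ 1 (mod 71)  [q = 2: ≡ 1 ✗]
37^14 ≡ 1 (mod 71)  [q = 5: ≡ 1 ✗]
37^10 ≡ 30 (mod 71)  [q = 7: ≢ 1 ✓]
Since 37^35 ≡ 1, the order of 37 divides 35 < 70, so 37 is not a primitive root.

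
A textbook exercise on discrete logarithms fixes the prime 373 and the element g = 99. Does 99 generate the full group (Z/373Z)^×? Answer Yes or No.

Yes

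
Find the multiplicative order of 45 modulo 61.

30

By Lagrange's theorem, ord_61(45) divides φ(61) = 61 − 1 = 60 = 2^2 · 3 · 5.
Divisors of 60: 1, 2, 3, 4, 5, 6, 10, 12, 15, 20, 30, 60.
Check 45^d mod 61 for each divisor in increasing order:
45^1 ≡ 45 (mod 61)
45^2 ≡ 12 (mod 61)
45^3 ≡ 52 (mod 61)
45^4 ≡ 22 (mod 61)
45^5 ≡ 14 (mod 61)
45^6 ≡ 20 (mod 61)
45^10 ≡ 13 (mod 61)
45^12 ≡ 34 (mod 61)
45^15 ≡ 60 (mod 61)
45^20 ≡ 47 (mod 61)
45^30 ≡ 1 (mod 61) ✓
The smallest such exponent is 30, so the order of 45 is 30.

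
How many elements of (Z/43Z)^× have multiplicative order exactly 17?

0

φ(43) = 43 − 1 = 42 = 2 · 3 · 7.
Since (Z/43Z)^× is cyclic of order 42, the number of elements of order d is φ(d) when d | 42 and 0 otherwise.
Since 17 ∤ 42, the count is 0.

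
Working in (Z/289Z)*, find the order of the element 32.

By Lagrange's theorem, ord_289(32) divides φ(289) = φ(17^2) = 17·(17−1) = 272 = 2^4 · 17.
Divisors of 272: 1, 2, 4, 8, 16, 17, 34, 68, 136, 272.
Test each divisor d:
32^1 ≡ 32 (mod 289)
32^2 ≡ 157 (mod 289)
32^4 ≡ 84 (mod 289)
32^8 ≡ 120 (mod 289)
32^16 ≡ 239 (mod 289)
32^17 ≡ 134 (mod 289)
32^34 ≡ 38 (mod 289)
32^68 ≡ 288 (mod 289)
32^136 ≡ 1 (mod 289) ✓
The smallest such exponent is 136, so the order of 32 is 136.

136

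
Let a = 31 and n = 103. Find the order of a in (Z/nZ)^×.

34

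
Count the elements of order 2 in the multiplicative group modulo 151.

1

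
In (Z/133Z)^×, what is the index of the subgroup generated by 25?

ord(25) | φ(133) = φ(7·19) = (7−1)·(19−1) = 6·18 = 108 = 2^2 · 3^3.
Divisors of 108: 1, 2, 3, 4, 6, 9, 12, 18, 27, 36, 54, 108.
Evaluate successive powers at the divisors of 108:
25^1 ≡ 25 (mod 133)
25^2 ≡ 93 (mod 133)
25^3 ≡ 64 (mod 133)
25^4 ≡ 4 (mod 133)
25^6 ≡ 106 (mod 133)
25^9 ≡ 1 (mod 133) ✓
Thus |⟨25⟩| = ord(25) = 9.
Index = |(Z/133Z)^×| / |⟨25⟩| = 108 / 9 = 12.

12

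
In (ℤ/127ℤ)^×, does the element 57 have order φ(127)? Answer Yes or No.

Yes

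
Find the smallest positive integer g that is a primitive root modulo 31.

φ(31) = 31 − 1 = 30 = 2 · 3 · 5.
Test candidates g = 2, 3, … against the prime factors q ∈ {2, 3, 5} of φ(31): g is a generator iff g^(30/q) ≢ 1 for every such q.
g = 2: 2^15 ≡ 1 — hits 1, so not a primitive root.
g = 3: 3^15 ≡ 30; 3^10 ≡ 25; 3^6 ≡ 16 — none is 1, so 3 is a primitive root.
The smallest primitive root modulo 31 is 3.

3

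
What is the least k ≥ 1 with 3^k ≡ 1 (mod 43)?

42

The order of 3 must divide φ(43) = 43 − 1 = 42 = 2 · 3 · 7.
Divisors of 42: 1, 2, 3, 6, 7, 14, 21, 42.
Compute 3^d (mod 43) for the divisors d until we hit 1:
3^1 ≡ 3 (mod 43)
3^2 ≡ 9 (mod 43)
3^3 ≡ 27 (mod 43)
3^6 ≡ 41 (mod 43)
3^7 ≡ 37 (mod 43)
3^14 ≡ 36 (mod 43)
3^21 ≡ 42 (mod 43)
3^42 ≡ 1 (mod 43) ✓
Hence ord(3) = 42.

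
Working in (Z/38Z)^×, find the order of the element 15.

18

Since 15 ∈ (Z/38Z)^×, its order divides φ(38) = φ(2)·φ(19) = 1·18 = 18 = 2 · 3^2.
Divisors of 18: 1, 2, 3, 6, 9, 18.
Compute 15^d (mod 38) for the divisors d until we hit 1:
15^1 ≡ 15 (mod 38)
15^2 ≡ 35 (mod 38)
15^3 ≡ 31 (mod 38)
15^6 ≡ 11 (mod 38)
15^9 ≡ 37 (mod 38)
15^18 ≡ 1 (mod 38) ✓
So ord_38(15) = 18.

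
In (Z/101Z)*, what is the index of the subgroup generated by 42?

ord(42) | φ(101) = 101 − 1 = 100 = 2^2 · 5^2.
Divisors of 100: 1, 2, 4, 5, 10, 20, 25, 50, 100.
Evaluate successive powers at the divisors of 100:
42^1 ≡ 42 (mod 101)
42^2 ≡ 47 (mod 101)
42^4 ≡ 88 (mod 101)
42^5 ≡ 60 (mod 101)
42^10 ≡ 65 (mod 101)
42^20 ≡ 84 (mod 101)
42^25 ≡ 91 (mod 101)
42^50 ≡ 100 (mod 101)
42^100 ≡ 1 (mod 101) ✓
Thus |⟨42⟩| = ord(42) = 100.
Index = |(Z/101Z)^×| / |⟨42⟩| = 100 / 100 = 1.

1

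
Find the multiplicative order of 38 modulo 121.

55

The order of 38 must divide φ(121) = φ(11^2) = 11·(11−1) = 110 = 2 · 5 · 11.
Divisors of 110: 1, 2, 5, 10, 11, 22, 55, 110.
Test each divisor d:
38^1 ≡ 38 (mod 121)
38^2 ≡ 113 (mod 121)
38^5 ≡ 12 (mod 121)
38^10 ≡ 23 (mod 121)
38^11 ≡ 27 (mod 121)
38^22 ≡ 3 (mod 121)
38^55 ≡ 1 (mod 121) ✓
The smallest such exponent is 55, so the order of 38 is 55.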